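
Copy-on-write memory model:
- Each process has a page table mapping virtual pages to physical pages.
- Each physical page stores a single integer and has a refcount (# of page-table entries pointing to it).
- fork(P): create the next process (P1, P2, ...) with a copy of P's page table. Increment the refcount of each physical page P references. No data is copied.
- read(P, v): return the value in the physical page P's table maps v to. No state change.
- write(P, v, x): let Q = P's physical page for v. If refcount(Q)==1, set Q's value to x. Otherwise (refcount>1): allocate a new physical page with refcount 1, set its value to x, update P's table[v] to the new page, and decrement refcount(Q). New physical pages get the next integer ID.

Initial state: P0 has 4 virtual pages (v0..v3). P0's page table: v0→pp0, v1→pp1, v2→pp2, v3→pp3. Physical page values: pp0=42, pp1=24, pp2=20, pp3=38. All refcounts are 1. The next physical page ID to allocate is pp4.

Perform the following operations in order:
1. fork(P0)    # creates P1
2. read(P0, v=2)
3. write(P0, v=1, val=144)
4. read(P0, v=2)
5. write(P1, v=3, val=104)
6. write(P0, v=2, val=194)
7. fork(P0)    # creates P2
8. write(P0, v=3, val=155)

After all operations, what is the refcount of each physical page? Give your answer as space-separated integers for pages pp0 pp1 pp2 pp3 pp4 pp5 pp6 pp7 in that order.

Answer: 3 1 1 1 2 1 2 1

Derivation:
Op 1: fork(P0) -> P1. 4 ppages; refcounts: pp0:2 pp1:2 pp2:2 pp3:2
Op 2: read(P0, v2) -> 20. No state change.
Op 3: write(P0, v1, 144). refcount(pp1)=2>1 -> COPY to pp4. 5 ppages; refcounts: pp0:2 pp1:1 pp2:2 pp3:2 pp4:1
Op 4: read(P0, v2) -> 20. No state change.
Op 5: write(P1, v3, 104). refcount(pp3)=2>1 -> COPY to pp5. 6 ppages; refcounts: pp0:2 pp1:1 pp2:2 pp3:1 pp4:1 pp5:1
Op 6: write(P0, v2, 194). refcount(pp2)=2>1 -> COPY to pp6. 7 ppages; refcounts: pp0:2 pp1:1 pp2:1 pp3:1 pp4:1 pp5:1 pp6:1
Op 7: fork(P0) -> P2. 7 ppages; refcounts: pp0:3 pp1:1 pp2:1 pp3:2 pp4:2 pp5:1 pp6:2
Op 8: write(P0, v3, 155). refcount(pp3)=2>1 -> COPY to pp7. 8 ppages; refcounts: pp0:3 pp1:1 pp2:1 pp3:1 pp4:2 pp5:1 pp6:2 pp7:1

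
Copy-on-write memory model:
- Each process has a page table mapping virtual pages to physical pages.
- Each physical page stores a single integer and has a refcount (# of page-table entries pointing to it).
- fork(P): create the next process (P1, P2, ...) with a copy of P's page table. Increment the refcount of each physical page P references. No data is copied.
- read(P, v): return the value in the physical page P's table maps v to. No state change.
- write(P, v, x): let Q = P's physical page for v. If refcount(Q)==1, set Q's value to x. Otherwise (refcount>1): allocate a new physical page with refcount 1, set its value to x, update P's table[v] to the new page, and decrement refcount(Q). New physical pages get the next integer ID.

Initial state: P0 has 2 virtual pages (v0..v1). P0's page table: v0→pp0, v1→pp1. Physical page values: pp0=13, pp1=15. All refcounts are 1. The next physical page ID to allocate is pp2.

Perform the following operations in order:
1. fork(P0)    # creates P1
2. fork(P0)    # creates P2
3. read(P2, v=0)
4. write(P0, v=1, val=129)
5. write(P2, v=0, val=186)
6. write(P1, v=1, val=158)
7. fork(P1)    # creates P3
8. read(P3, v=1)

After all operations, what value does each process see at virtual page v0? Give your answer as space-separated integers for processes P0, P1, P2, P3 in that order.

Op 1: fork(P0) -> P1. 2 ppages; refcounts: pp0:2 pp1:2
Op 2: fork(P0) -> P2. 2 ppages; refcounts: pp0:3 pp1:3
Op 3: read(P2, v0) -> 13. No state change.
Op 4: write(P0, v1, 129). refcount(pp1)=3>1 -> COPY to pp2. 3 ppages; refcounts: pp0:3 pp1:2 pp2:1
Op 5: write(P2, v0, 186). refcount(pp0)=3>1 -> COPY to pp3. 4 ppages; refcounts: pp0:2 pp1:2 pp2:1 pp3:1
Op 6: write(P1, v1, 158). refcount(pp1)=2>1 -> COPY to pp4. 5 ppages; refcounts: pp0:2 pp1:1 pp2:1 pp3:1 pp4:1
Op 7: fork(P1) -> P3. 5 ppages; refcounts: pp0:3 pp1:1 pp2:1 pp3:1 pp4:2
Op 8: read(P3, v1) -> 158. No state change.
P0: v0 -> pp0 = 13
P1: v0 -> pp0 = 13
P2: v0 -> pp3 = 186
P3: v0 -> pp0 = 13

Answer: 13 13 186 13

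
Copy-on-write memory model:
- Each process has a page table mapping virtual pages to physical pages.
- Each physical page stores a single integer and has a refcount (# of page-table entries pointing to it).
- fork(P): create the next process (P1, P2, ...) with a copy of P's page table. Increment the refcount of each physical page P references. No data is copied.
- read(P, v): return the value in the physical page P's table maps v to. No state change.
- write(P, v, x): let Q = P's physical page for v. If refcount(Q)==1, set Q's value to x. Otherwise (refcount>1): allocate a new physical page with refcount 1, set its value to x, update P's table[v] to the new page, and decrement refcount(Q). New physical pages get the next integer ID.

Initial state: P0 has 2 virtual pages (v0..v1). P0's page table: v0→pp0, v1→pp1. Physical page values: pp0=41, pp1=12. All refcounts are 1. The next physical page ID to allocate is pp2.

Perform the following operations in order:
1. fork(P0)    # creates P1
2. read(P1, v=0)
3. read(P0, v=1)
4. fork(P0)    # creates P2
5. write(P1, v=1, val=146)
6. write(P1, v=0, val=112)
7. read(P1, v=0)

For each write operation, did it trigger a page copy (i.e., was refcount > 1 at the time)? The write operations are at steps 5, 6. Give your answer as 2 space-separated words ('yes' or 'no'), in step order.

Op 1: fork(P0) -> P1. 2 ppages; refcounts: pp0:2 pp1:2
Op 2: read(P1, v0) -> 41. No state change.
Op 3: read(P0, v1) -> 12. No state change.
Op 4: fork(P0) -> P2. 2 ppages; refcounts: pp0:3 pp1:3
Op 5: write(P1, v1, 146). refcount(pp1)=3>1 -> COPY to pp2. 3 ppages; refcounts: pp0:3 pp1:2 pp2:1
Op 6: write(P1, v0, 112). refcount(pp0)=3>1 -> COPY to pp3. 4 ppages; refcounts: pp0:2 pp1:2 pp2:1 pp3:1
Op 7: read(P1, v0) -> 112. No state change.

yes yes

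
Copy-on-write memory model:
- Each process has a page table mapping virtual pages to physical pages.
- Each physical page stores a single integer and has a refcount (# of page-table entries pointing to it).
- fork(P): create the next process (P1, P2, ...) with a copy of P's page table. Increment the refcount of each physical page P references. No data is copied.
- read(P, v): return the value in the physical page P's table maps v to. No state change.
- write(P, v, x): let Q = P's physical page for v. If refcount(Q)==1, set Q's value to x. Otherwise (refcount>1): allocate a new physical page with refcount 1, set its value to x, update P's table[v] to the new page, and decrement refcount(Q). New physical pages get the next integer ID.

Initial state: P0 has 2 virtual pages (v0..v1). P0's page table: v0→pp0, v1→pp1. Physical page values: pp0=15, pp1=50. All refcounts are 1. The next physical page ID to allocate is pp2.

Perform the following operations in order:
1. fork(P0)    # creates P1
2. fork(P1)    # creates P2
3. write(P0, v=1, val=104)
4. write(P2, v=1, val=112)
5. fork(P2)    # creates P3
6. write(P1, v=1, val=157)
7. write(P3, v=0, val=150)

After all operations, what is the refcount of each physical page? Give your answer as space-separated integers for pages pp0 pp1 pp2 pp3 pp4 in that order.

Op 1: fork(P0) -> P1. 2 ppages; refcounts: pp0:2 pp1:2
Op 2: fork(P1) -> P2. 2 ppages; refcounts: pp0:3 pp1:3
Op 3: write(P0, v1, 104). refcount(pp1)=3>1 -> COPY to pp2. 3 ppages; refcounts: pp0:3 pp1:2 pp2:1
Op 4: write(P2, v1, 112). refcount(pp1)=2>1 -> COPY to pp3. 4 ppages; refcounts: pp0:3 pp1:1 pp2:1 pp3:1
Op 5: fork(P2) -> P3. 4 ppages; refcounts: pp0:4 pp1:1 pp2:1 pp3:2
Op 6: write(P1, v1, 157). refcount(pp1)=1 -> write in place. 4 ppages; refcounts: pp0:4 pp1:1 pp2:1 pp3:2
Op 7: write(P3, v0, 150). refcount(pp0)=4>1 -> COPY to pp4. 5 ppages; refcounts: pp0:3 pp1:1 pp2:1 pp3:2 pp4:1

Answer: 3 1 1 2 1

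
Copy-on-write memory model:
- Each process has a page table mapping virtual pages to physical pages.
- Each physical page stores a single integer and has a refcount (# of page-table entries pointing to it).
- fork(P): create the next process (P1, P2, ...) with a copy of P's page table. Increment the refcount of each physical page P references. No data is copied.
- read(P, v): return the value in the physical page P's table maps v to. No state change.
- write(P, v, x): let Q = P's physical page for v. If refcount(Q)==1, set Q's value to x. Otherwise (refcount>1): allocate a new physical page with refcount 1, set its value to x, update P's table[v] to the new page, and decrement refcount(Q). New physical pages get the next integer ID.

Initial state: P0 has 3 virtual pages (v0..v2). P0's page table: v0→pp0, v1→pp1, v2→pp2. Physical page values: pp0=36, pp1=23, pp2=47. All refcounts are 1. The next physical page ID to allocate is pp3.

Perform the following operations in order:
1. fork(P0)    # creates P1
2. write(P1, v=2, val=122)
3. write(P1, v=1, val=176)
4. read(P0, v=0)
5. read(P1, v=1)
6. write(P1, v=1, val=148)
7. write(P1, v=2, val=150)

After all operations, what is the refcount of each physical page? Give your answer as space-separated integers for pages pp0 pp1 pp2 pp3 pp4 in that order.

Answer: 2 1 1 1 1

Derivation:
Op 1: fork(P0) -> P1. 3 ppages; refcounts: pp0:2 pp1:2 pp2:2
Op 2: write(P1, v2, 122). refcount(pp2)=2>1 -> COPY to pp3. 4 ppages; refcounts: pp0:2 pp1:2 pp2:1 pp3:1
Op 3: write(P1, v1, 176). refcount(pp1)=2>1 -> COPY to pp4. 5 ppages; refcounts: pp0:2 pp1:1 pp2:1 pp3:1 pp4:1
Op 4: read(P0, v0) -> 36. No state change.
Op 5: read(P1, v1) -> 176. No state change.
Op 6: write(P1, v1, 148). refcount(pp4)=1 -> write in place. 5 ppages; refcounts: pp0:2 pp1:1 pp2:1 pp3:1 pp4:1
Op 7: write(P1, v2, 150). refcount(pp3)=1 -> write in place. 5 ppages; refcounts: pp0:2 pp1:1 pp2:1 pp3:1 pp4:1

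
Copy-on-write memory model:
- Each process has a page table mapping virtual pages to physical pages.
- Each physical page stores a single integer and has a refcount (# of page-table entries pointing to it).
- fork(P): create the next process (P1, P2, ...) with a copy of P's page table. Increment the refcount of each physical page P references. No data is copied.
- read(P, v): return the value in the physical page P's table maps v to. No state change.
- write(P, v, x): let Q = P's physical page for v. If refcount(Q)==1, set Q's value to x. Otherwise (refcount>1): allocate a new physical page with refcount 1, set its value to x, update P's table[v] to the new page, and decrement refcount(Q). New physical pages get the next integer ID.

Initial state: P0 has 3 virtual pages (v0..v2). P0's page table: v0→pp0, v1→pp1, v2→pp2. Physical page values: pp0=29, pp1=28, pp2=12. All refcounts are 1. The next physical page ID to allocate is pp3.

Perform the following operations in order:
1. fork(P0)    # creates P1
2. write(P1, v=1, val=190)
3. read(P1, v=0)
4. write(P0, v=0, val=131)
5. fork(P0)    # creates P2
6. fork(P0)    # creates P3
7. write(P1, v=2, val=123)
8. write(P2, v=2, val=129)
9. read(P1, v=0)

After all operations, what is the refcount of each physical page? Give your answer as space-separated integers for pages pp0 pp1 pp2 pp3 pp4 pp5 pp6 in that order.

Op 1: fork(P0) -> P1. 3 ppages; refcounts: pp0:2 pp1:2 pp2:2
Op 2: write(P1, v1, 190). refcount(pp1)=2>1 -> COPY to pp3. 4 ppages; refcounts: pp0:2 pp1:1 pp2:2 pp3:1
Op 3: read(P1, v0) -> 29. No state change.
Op 4: write(P0, v0, 131). refcount(pp0)=2>1 -> COPY to pp4. 5 ppages; refcounts: pp0:1 pp1:1 pp2:2 pp3:1 pp4:1
Op 5: fork(P0) -> P2. 5 ppages; refcounts: pp0:1 pp1:2 pp2:3 pp3:1 pp4:2
Op 6: fork(P0) -> P3. 5 ppages; refcounts: pp0:1 pp1:3 pp2:4 pp3:1 pp4:3
Op 7: write(P1, v2, 123). refcount(pp2)=4>1 -> COPY to pp5. 6 ppages; refcounts: pp0:1 pp1:3 pp2:3 pp3:1 pp4:3 pp5:1
Op 8: write(P2, v2, 129). refcount(pp2)=3>1 -> COPY to pp6. 7 ppages; refcounts: pp0:1 pp1:3 pp2:2 pp3:1 pp4:3 pp5:1 pp6:1
Op 9: read(P1, v0) -> 29. No state change.

Answer: 1 3 2 1 3 1 1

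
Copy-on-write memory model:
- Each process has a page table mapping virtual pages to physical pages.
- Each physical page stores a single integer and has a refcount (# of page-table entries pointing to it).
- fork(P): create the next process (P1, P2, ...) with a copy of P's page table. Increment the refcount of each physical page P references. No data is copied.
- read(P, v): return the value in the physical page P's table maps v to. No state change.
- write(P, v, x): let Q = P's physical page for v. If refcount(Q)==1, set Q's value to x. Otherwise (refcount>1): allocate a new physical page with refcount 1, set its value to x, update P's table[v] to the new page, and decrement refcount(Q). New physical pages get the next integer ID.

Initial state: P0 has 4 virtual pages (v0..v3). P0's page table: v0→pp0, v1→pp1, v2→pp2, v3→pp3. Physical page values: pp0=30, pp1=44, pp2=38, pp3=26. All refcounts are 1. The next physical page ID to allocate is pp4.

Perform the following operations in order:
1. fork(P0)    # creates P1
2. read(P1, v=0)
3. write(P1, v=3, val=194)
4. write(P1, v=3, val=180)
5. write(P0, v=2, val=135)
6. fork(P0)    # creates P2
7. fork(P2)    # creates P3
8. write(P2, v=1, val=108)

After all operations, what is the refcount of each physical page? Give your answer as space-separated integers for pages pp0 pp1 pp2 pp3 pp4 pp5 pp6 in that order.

Answer: 4 3 1 3 1 3 1

Derivation:
Op 1: fork(P0) -> P1. 4 ppages; refcounts: pp0:2 pp1:2 pp2:2 pp3:2
Op 2: read(P1, v0) -> 30. No state change.
Op 3: write(P1, v3, 194). refcount(pp3)=2>1 -> COPY to pp4. 5 ppages; refcounts: pp0:2 pp1:2 pp2:2 pp3:1 pp4:1
Op 4: write(P1, v3, 180). refcount(pp4)=1 -> write in place. 5 ppages; refcounts: pp0:2 pp1:2 pp2:2 pp3:1 pp4:1
Op 5: write(P0, v2, 135). refcount(pp2)=2>1 -> COPY to pp5. 6 ppages; refcounts: pp0:2 pp1:2 pp2:1 pp3:1 pp4:1 pp5:1
Op 6: fork(P0) -> P2. 6 ppages; refcounts: pp0:3 pp1:3 pp2:1 pp3:2 pp4:1 pp5:2
Op 7: fork(P2) -> P3. 6 ppages; refcounts: pp0:4 pp1:4 pp2:1 pp3:3 pp4:1 pp5:3
Op 8: write(P2, v1, 108). refcount(pp1)=4>1 -> COPY to pp6. 7 ppages; refcounts: pp0:4 pp1:3 pp2:1 pp3:3 pp4:1 pp5:3 pp6:1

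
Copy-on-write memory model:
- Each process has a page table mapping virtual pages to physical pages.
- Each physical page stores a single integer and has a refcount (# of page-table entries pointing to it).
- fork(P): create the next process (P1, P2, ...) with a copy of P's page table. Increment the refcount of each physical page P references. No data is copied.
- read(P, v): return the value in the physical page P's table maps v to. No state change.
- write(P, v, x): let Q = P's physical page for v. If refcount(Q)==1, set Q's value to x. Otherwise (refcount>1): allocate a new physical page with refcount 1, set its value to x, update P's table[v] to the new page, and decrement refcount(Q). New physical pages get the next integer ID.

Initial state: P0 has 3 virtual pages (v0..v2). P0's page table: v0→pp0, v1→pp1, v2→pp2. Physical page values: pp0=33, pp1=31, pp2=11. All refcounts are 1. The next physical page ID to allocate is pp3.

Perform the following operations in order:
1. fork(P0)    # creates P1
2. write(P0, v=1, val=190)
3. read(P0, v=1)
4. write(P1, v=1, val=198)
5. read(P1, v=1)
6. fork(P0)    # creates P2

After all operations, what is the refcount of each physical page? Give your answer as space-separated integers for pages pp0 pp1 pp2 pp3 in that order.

Answer: 3 1 3 2

Derivation:
Op 1: fork(P0) -> P1. 3 ppages; refcounts: pp0:2 pp1:2 pp2:2
Op 2: write(P0, v1, 190). refcount(pp1)=2>1 -> COPY to pp3. 4 ppages; refcounts: pp0:2 pp1:1 pp2:2 pp3:1
Op 3: read(P0, v1) -> 190. No state change.
Op 4: write(P1, v1, 198). refcount(pp1)=1 -> write in place. 4 ppages; refcounts: pp0:2 pp1:1 pp2:2 pp3:1
Op 5: read(P1, v1) -> 198. No state change.
Op 6: fork(P0) -> P2. 4 ppages; refcounts: pp0:3 pp1:1 pp2:3 pp3:2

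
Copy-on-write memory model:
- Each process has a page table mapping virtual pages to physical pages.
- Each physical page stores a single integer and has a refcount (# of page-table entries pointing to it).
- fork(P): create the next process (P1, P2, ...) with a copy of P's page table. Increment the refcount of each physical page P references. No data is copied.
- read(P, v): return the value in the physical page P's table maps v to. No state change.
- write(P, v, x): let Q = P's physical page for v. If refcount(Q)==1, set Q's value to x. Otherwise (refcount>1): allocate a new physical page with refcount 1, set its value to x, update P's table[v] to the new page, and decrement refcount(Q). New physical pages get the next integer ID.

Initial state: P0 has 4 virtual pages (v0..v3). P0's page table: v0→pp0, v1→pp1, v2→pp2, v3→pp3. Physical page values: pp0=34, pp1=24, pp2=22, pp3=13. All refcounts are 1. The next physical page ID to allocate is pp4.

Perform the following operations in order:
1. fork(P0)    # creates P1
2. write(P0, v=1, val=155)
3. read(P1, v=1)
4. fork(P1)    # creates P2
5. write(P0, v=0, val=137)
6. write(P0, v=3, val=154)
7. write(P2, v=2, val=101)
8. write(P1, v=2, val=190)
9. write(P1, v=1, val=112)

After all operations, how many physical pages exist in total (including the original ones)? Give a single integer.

Op 1: fork(P0) -> P1. 4 ppages; refcounts: pp0:2 pp1:2 pp2:2 pp3:2
Op 2: write(P0, v1, 155). refcount(pp1)=2>1 -> COPY to pp4. 5 ppages; refcounts: pp0:2 pp1:1 pp2:2 pp3:2 pp4:1
Op 3: read(P1, v1) -> 24. No state change.
Op 4: fork(P1) -> P2. 5 ppages; refcounts: pp0:3 pp1:2 pp2:3 pp3:3 pp4:1
Op 5: write(P0, v0, 137). refcount(pp0)=3>1 -> COPY to pp5. 6 ppages; refcounts: pp0:2 pp1:2 pp2:3 pp3:3 pp4:1 pp5:1
Op 6: write(P0, v3, 154). refcount(pp3)=3>1 -> COPY to pp6. 7 ppages; refcounts: pp0:2 pp1:2 pp2:3 pp3:2 pp4:1 pp5:1 pp6:1
Op 7: write(P2, v2, 101). refcount(pp2)=3>1 -> COPY to pp7. 8 ppages; refcounts: pp0:2 pp1:2 pp2:2 pp3:2 pp4:1 pp5:1 pp6:1 pp7:1
Op 8: write(P1, v2, 190). refcount(pp2)=2>1 -> COPY to pp8. 9 ppages; refcounts: pp0:2 pp1:2 pp2:1 pp3:2 pp4:1 pp5:1 pp6:1 pp7:1 pp8:1
Op 9: write(P1, v1, 112). refcount(pp1)=2>1 -> COPY to pp9. 10 ppages; refcounts: pp0:2 pp1:1 pp2:1 pp3:2 pp4:1 pp5:1 pp6:1 pp7:1 pp8:1 pp9:1

Answer: 10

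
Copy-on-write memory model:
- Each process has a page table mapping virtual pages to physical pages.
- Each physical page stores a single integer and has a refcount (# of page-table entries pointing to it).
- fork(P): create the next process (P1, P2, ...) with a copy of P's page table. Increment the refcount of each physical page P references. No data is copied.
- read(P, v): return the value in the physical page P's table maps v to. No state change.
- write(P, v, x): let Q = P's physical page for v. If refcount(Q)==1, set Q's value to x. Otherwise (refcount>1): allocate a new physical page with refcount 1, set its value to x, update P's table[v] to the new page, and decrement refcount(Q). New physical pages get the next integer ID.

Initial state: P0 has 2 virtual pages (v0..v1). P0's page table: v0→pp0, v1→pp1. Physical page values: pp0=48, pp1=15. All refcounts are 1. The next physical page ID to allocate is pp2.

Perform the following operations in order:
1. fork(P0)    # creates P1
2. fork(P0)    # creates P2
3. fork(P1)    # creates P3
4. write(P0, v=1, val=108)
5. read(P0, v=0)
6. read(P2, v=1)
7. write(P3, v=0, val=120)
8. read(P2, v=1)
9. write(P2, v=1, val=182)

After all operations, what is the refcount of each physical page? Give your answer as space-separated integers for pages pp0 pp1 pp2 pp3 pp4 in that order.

Answer: 3 2 1 1 1

Derivation:
Op 1: fork(P0) -> P1. 2 ppages; refcounts: pp0:2 pp1:2
Op 2: fork(P0) -> P2. 2 ppages; refcounts: pp0:3 pp1:3
Op 3: fork(P1) -> P3. 2 ppages; refcounts: pp0:4 pp1:4
Op 4: write(P0, v1, 108). refcount(pp1)=4>1 -> COPY to pp2. 3 ppages; refcounts: pp0:4 pp1:3 pp2:1
Op 5: read(P0, v0) -> 48. No state change.
Op 6: read(P2, v1) -> 15. No state change.
Op 7: write(P3, v0, 120). refcount(pp0)=4>1 -> COPY to pp3. 4 ppages; refcounts: pp0:3 pp1:3 pp2:1 pp3:1
Op 8: read(P2, v1) -> 15. No state change.
Op 9: write(P2, v1, 182). refcount(pp1)=3>1 -> COPY to pp4. 5 ppages; refcounts: pp0:3 pp1:2 pp2:1 pp3:1 pp4:1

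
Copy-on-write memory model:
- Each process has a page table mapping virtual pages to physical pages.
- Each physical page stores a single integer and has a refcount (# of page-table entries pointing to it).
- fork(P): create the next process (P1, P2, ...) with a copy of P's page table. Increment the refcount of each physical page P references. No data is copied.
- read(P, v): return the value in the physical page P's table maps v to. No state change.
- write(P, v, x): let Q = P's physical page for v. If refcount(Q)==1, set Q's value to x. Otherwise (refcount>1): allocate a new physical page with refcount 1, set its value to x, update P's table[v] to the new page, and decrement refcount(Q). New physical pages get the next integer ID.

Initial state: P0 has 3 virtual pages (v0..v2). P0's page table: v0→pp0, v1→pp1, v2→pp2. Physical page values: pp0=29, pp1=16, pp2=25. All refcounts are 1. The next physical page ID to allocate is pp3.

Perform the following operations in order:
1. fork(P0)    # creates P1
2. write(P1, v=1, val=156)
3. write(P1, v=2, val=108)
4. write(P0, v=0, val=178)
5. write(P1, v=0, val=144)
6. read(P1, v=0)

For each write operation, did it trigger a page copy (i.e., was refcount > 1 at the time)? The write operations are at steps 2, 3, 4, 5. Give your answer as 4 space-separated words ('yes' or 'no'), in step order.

Op 1: fork(P0) -> P1. 3 ppages; refcounts: pp0:2 pp1:2 pp2:2
Op 2: write(P1, v1, 156). refcount(pp1)=2>1 -> COPY to pp3. 4 ppages; refcounts: pp0:2 pp1:1 pp2:2 pp3:1
Op 3: write(P1, v2, 108). refcount(pp2)=2>1 -> COPY to pp4. 5 ppages; refcounts: pp0:2 pp1:1 pp2:1 pp3:1 pp4:1
Op 4: write(P0, v0, 178). refcount(pp0)=2>1 -> COPY to pp5. 6 ppages; refcounts: pp0:1 pp1:1 pp2:1 pp3:1 pp4:1 pp5:1
Op 5: write(P1, v0, 144). refcount(pp0)=1 -> write in place. 6 ppages; refcounts: pp0:1 pp1:1 pp2:1 pp3:1 pp4:1 pp5:1
Op 6: read(P1, v0) -> 144. No state change.

yes yes yes no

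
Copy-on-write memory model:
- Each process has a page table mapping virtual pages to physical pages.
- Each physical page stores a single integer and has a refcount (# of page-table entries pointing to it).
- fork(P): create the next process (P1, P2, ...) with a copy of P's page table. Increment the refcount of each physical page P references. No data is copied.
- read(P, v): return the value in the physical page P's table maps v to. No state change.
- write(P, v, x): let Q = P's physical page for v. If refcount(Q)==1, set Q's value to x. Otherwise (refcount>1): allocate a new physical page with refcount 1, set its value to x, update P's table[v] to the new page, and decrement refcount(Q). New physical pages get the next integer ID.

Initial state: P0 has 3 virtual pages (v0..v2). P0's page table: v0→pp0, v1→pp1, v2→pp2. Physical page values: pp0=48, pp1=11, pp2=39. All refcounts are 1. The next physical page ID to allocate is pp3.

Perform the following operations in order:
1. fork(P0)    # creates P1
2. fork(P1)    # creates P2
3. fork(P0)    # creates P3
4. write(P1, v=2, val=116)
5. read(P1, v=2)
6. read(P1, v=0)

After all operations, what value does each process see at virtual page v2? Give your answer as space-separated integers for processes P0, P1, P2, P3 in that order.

Answer: 39 116 39 39

Derivation:
Op 1: fork(P0) -> P1. 3 ppages; refcounts: pp0:2 pp1:2 pp2:2
Op 2: fork(P1) -> P2. 3 ppages; refcounts: pp0:3 pp1:3 pp2:3
Op 3: fork(P0) -> P3. 3 ppages; refcounts: pp0:4 pp1:4 pp2:4
Op 4: write(P1, v2, 116). refcount(pp2)=4>1 -> COPY to pp3. 4 ppages; refcounts: pp0:4 pp1:4 pp2:3 pp3:1
Op 5: read(P1, v2) -> 116. No state change.
Op 6: read(P1, v0) -> 48. No state change.
P0: v2 -> pp2 = 39
P1: v2 -> pp3 = 116
P2: v2 -> pp2 = 39
P3: v2 -> pp2 = 39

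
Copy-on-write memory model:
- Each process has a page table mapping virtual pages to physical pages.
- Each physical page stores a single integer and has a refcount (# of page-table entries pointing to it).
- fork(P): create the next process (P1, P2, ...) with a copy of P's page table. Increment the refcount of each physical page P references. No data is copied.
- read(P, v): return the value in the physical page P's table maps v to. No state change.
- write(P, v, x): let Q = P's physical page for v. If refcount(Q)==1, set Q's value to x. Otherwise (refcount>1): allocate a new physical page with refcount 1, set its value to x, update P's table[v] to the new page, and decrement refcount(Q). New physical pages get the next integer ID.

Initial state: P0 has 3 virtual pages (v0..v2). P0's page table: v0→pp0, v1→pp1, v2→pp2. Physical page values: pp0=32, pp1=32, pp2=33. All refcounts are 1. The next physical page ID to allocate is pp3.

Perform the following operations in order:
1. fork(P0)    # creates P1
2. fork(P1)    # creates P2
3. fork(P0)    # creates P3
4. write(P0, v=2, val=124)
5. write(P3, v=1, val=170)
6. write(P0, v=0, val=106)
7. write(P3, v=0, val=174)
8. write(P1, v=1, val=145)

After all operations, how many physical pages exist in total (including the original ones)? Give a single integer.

Op 1: fork(P0) -> P1. 3 ppages; refcounts: pp0:2 pp1:2 pp2:2
Op 2: fork(P1) -> P2. 3 ppages; refcounts: pp0:3 pp1:3 pp2:3
Op 3: fork(P0) -> P3. 3 ppages; refcounts: pp0:4 pp1:4 pp2:4
Op 4: write(P0, v2, 124). refcount(pp2)=4>1 -> COPY to pp3. 4 ppages; refcounts: pp0:4 pp1:4 pp2:3 pp3:1
Op 5: write(P3, v1, 170). refcount(pp1)=4>1 -> COPY to pp4. 5 ppages; refcounts: pp0:4 pp1:3 pp2:3 pp3:1 pp4:1
Op 6: write(P0, v0, 106). refcount(pp0)=4>1 -> COPY to pp5. 6 ppages; refcounts: pp0:3 pp1:3 pp2:3 pp3:1 pp4:1 pp5:1
Op 7: write(P3, v0, 174). refcount(pp0)=3>1 -> COPY to pp6. 7 ppages; refcounts: pp0:2 pp1:3 pp2:3 pp3:1 pp4:1 pp5:1 pp6:1
Op 8: write(P1, v1, 145). refcount(pp1)=3>1 -> COPY to pp7. 8 ppages; refcounts: pp0:2 pp1:2 pp2:3 pp3:1 pp4:1 pp5:1 pp6:1 pp7:1

Answer: 8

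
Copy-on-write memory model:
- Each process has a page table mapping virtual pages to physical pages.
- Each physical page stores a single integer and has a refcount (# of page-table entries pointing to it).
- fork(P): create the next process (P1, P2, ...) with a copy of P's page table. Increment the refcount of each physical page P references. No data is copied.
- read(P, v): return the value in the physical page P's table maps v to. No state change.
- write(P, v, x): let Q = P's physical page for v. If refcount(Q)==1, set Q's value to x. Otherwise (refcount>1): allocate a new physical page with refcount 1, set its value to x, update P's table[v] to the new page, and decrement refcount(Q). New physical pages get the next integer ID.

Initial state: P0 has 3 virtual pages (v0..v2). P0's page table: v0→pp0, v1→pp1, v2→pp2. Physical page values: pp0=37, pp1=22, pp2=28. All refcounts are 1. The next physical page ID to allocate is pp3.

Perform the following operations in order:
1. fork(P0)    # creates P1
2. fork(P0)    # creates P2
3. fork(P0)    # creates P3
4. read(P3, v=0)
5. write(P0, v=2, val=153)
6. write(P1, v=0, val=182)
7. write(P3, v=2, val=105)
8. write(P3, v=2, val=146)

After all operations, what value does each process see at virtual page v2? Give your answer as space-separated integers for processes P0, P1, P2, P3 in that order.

Op 1: fork(P0) -> P1. 3 ppages; refcounts: pp0:2 pp1:2 pp2:2
Op 2: fork(P0) -> P2. 3 ppages; refcounts: pp0:3 pp1:3 pp2:3
Op 3: fork(P0) -> P3. 3 ppages; refcounts: pp0:4 pp1:4 pp2:4
Op 4: read(P3, v0) -> 37. No state change.
Op 5: write(P0, v2, 153). refcount(pp2)=4>1 -> COPY to pp3. 4 ppages; refcounts: pp0:4 pp1:4 pp2:3 pp3:1
Op 6: write(P1, v0, 182). refcount(pp0)=4>1 -> COPY to pp4. 5 ppages; refcounts: pp0:3 pp1:4 pp2:3 pp3:1 pp4:1
Op 7: write(P3, v2, 105). refcount(pp2)=3>1 -> COPY to pp5. 6 ppages; refcounts: pp0:3 pp1:4 pp2:2 pp3:1 pp4:1 pp5:1
Op 8: write(P3, v2, 146). refcount(pp5)=1 -> write in place. 6 ppages; refcounts: pp0:3 pp1:4 pp2:2 pp3:1 pp4:1 pp5:1
P0: v2 -> pp3 = 153
P1: v2 -> pp2 = 28
P2: v2 -> pp2 = 28
P3: v2 -> pp5 = 146

Answer: 153 28 28 146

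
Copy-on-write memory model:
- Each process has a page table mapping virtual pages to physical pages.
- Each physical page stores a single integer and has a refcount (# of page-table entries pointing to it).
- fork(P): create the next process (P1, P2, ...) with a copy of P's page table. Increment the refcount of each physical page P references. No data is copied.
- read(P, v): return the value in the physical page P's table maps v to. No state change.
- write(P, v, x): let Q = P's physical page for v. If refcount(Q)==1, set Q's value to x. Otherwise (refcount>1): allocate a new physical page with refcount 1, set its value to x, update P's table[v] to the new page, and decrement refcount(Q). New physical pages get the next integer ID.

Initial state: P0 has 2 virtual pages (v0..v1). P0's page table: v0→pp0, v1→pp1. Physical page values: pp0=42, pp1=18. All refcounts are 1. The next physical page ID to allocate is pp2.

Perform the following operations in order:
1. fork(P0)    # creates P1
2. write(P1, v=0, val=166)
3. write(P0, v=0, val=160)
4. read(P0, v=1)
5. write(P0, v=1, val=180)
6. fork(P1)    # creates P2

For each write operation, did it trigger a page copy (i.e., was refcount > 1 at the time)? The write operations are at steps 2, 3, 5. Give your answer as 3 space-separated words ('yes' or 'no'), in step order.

Op 1: fork(P0) -> P1. 2 ppages; refcounts: pp0:2 pp1:2
Op 2: write(P1, v0, 166). refcount(pp0)=2>1 -> COPY to pp2. 3 ppages; refcounts: pp0:1 pp1:2 pp2:1
Op 3: write(P0, v0, 160). refcount(pp0)=1 -> write in place. 3 ppages; refcounts: pp0:1 pp1:2 pp2:1
Op 4: read(P0, v1) -> 18. No state change.
Op 5: write(P0, v1, 180). refcount(pp1)=2>1 -> COPY to pp3. 4 ppages; refcounts: pp0:1 pp1:1 pp2:1 pp3:1
Op 6: fork(P1) -> P2. 4 ppages; refcounts: pp0:1 pp1:2 pp2:2 pp3:1

yes no yes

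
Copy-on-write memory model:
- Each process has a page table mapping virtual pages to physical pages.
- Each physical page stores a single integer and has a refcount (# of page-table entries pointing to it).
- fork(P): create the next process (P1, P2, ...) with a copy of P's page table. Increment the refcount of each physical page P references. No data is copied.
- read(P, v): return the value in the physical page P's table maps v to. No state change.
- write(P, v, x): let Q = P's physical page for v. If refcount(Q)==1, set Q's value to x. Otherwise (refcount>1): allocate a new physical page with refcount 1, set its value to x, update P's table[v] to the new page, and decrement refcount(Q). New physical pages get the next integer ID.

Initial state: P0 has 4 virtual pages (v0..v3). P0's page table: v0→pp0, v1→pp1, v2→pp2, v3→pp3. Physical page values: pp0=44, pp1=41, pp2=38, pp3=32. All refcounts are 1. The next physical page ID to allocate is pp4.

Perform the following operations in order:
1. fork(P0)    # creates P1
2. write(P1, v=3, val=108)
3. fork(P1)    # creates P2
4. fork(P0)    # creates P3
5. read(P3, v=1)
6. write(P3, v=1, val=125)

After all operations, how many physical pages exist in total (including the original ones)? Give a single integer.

Answer: 6

Derivation:
Op 1: fork(P0) -> P1. 4 ppages; refcounts: pp0:2 pp1:2 pp2:2 pp3:2
Op 2: write(P1, v3, 108). refcount(pp3)=2>1 -> COPY to pp4. 5 ppages; refcounts: pp0:2 pp1:2 pp2:2 pp3:1 pp4:1
Op 3: fork(P1) -> P2. 5 ppages; refcounts: pp0:3 pp1:3 pp2:3 pp3:1 pp4:2
Op 4: fork(P0) -> P3. 5 ppages; refcounts: pp0:4 pp1:4 pp2:4 pp3:2 pp4:2
Op 5: read(P3, v1) -> 41. No state change.
Op 6: write(P3, v1, 125). refcount(pp1)=4>1 -> COPY to pp5. 6 ppages; refcounts: pp0:4 pp1:3 pp2:4 pp3:2 pp4:2 pp5:1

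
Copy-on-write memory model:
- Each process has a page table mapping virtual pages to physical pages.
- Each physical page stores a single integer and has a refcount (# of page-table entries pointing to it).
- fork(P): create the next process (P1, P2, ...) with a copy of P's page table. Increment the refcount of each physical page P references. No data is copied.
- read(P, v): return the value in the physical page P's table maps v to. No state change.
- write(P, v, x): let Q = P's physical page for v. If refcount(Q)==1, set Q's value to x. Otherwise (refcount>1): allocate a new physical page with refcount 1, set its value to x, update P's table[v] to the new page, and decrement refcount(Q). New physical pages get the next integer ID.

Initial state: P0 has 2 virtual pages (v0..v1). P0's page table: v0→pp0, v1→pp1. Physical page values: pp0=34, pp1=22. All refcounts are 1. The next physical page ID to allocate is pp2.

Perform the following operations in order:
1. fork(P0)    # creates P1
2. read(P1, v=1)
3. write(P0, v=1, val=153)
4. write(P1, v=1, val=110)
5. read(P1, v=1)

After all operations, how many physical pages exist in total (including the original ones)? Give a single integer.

Op 1: fork(P0) -> P1. 2 ppages; refcounts: pp0:2 pp1:2
Op 2: read(P1, v1) -> 22. No state change.
Op 3: write(P0, v1, 153). refcount(pp1)=2>1 -> COPY to pp2. 3 ppages; refcounts: pp0:2 pp1:1 pp2:1
Op 4: write(P1, v1, 110). refcount(pp1)=1 -> write in place. 3 ppages; refcounts: pp0:2 pp1:1 pp2:1
Op 5: read(P1, v1) -> 110. No state change.

Answer: 3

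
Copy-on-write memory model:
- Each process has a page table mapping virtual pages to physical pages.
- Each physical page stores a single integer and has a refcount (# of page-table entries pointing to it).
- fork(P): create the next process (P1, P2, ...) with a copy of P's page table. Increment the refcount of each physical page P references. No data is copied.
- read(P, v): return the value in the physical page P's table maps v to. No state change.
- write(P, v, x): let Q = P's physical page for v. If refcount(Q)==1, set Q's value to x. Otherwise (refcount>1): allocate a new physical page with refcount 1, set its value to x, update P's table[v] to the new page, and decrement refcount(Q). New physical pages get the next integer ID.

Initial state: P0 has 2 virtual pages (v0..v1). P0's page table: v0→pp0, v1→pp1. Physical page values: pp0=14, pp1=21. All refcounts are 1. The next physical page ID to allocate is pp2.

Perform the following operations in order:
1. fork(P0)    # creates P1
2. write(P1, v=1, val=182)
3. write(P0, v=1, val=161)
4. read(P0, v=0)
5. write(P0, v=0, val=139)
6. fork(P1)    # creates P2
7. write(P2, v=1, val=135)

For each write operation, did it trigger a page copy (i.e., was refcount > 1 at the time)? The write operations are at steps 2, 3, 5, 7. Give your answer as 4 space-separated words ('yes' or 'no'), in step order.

Op 1: fork(P0) -> P1. 2 ppages; refcounts: pp0:2 pp1:2
Op 2: write(P1, v1, 182). refcount(pp1)=2>1 -> COPY to pp2. 3 ppages; refcounts: pp0:2 pp1:1 pp2:1
Op 3: write(P0, v1, 161). refcount(pp1)=1 -> write in place. 3 ppages; refcounts: pp0:2 pp1:1 pp2:1
Op 4: read(P0, v0) -> 14. No state change.
Op 5: write(P0, v0, 139). refcount(pp0)=2>1 -> COPY to pp3. 4 ppages; refcounts: pp0:1 pp1:1 pp2:1 pp3:1
Op 6: fork(P1) -> P2. 4 ppages; refcounts: pp0:2 pp1:1 pp2:2 pp3:1
Op 7: write(P2, v1, 135). refcount(pp2)=2>1 -> COPY to pp4. 5 ppages; refcounts: pp0:2 pp1:1 pp2:1 pp3:1 pp4:1

yes no yes yes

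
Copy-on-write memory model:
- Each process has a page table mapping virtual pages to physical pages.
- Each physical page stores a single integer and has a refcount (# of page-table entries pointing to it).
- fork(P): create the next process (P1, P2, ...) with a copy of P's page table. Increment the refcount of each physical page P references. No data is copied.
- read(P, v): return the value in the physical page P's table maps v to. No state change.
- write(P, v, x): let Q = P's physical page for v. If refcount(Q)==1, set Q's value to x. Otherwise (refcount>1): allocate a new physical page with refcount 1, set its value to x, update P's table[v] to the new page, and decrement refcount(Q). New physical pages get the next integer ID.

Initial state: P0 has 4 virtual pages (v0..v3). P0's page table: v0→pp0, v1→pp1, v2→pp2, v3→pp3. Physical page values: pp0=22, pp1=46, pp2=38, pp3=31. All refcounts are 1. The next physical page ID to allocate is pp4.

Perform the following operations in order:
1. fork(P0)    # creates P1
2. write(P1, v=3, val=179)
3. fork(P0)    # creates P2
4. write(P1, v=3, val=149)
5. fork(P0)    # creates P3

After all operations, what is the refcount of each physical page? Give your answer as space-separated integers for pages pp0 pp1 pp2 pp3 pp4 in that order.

Op 1: fork(P0) -> P1. 4 ppages; refcounts: pp0:2 pp1:2 pp2:2 pp3:2
Op 2: write(P1, v3, 179). refcount(pp3)=2>1 -> COPY to pp4. 5 ppages; refcounts: pp0:2 pp1:2 pp2:2 pp3:1 pp4:1
Op 3: fork(P0) -> P2. 5 ppages; refcounts: pp0:3 pp1:3 pp2:3 pp3:2 pp4:1
Op 4: write(P1, v3, 149). refcount(pp4)=1 -> write in place. 5 ppages; refcounts: pp0:3 pp1:3 pp2:3 pp3:2 pp4:1
Op 5: fork(P0) -> P3. 5 ppages; refcounts: pp0:4 pp1:4 pp2:4 pp3:3 pp4:1

Answer: 4 4 4 3 1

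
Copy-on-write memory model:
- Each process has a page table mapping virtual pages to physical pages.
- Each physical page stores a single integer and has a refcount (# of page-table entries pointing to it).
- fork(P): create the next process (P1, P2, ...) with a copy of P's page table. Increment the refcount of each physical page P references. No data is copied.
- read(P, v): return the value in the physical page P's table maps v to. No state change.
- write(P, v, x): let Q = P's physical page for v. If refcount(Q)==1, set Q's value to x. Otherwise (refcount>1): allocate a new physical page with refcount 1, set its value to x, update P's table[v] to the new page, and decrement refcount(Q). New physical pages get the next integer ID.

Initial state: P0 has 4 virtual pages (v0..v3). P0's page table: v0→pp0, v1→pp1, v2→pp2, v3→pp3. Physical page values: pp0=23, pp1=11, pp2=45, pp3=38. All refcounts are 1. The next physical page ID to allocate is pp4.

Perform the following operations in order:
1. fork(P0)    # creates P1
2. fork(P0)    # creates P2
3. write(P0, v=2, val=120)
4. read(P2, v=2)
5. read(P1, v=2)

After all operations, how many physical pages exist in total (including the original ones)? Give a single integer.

Answer: 5

Derivation:
Op 1: fork(P0) -> P1. 4 ppages; refcounts: pp0:2 pp1:2 pp2:2 pp3:2
Op 2: fork(P0) -> P2. 4 ppages; refcounts: pp0:3 pp1:3 pp2:3 pp3:3
Op 3: write(P0, v2, 120). refcount(pp2)=3>1 -> COPY to pp4. 5 ppages; refcounts: pp0:3 pp1:3 pp2:2 pp3:3 pp4:1
Op 4: read(P2, v2) -> 45. No state change.
Op 5: read(P1, v2) -> 45. No state change.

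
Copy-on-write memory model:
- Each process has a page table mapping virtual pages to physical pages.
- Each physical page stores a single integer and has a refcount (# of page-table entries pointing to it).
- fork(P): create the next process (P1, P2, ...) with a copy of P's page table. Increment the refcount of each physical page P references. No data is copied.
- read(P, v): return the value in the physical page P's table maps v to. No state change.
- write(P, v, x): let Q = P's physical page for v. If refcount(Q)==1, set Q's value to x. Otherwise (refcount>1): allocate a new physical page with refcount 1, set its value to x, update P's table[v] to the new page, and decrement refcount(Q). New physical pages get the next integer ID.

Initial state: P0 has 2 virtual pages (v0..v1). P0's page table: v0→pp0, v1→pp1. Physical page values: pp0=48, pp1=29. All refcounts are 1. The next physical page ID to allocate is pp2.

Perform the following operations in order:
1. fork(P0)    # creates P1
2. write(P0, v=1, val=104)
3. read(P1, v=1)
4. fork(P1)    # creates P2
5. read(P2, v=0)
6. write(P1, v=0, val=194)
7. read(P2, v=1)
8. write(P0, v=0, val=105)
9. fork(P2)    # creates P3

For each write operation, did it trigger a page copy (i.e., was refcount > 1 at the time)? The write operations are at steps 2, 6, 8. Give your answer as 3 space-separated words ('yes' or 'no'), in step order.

Op 1: fork(P0) -> P1. 2 ppages; refcounts: pp0:2 pp1:2
Op 2: write(P0, v1, 104). refcount(pp1)=2>1 -> COPY to pp2. 3 ppages; refcounts: pp0:2 pp1:1 pp2:1
Op 3: read(P1, v1) -> 29. No state change.
Op 4: fork(P1) -> P2. 3 ppages; refcounts: pp0:3 pp1:2 pp2:1
Op 5: read(P2, v0) -> 48. No state change.
Op 6: write(P1, v0, 194). refcount(pp0)=3>1 -> COPY to pp3. 4 ppages; refcounts: pp0:2 pp1:2 pp2:1 pp3:1
Op 7: read(P2, v1) -> 29. No state change.
Op 8: write(P0, v0, 105). refcount(pp0)=2>1 -> COPY to pp4. 5 ppages; refcounts: pp0:1 pp1:2 pp2:1 pp3:1 pp4:1
Op 9: fork(P2) -> P3. 5 ppages; refcounts: pp0:2 pp1:3 pp2:1 pp3:1 pp4:1

yes yes yes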